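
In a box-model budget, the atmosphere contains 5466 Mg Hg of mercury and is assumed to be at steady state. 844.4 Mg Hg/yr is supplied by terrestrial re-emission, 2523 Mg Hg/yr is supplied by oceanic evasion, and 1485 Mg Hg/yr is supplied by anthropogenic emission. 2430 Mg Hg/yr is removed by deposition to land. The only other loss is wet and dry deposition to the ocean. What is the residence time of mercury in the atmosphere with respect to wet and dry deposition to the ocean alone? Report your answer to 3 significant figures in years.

At steady state ΣF_in = ΣF_out.
ΣF_in = 844.4 + 2523 + 1485 = 4852.4 Mg Hg/yr.
Wet and dry deposition to the ocean flux = ΣF_in − (2430) = 4852.4 − 2430 = 2422 Mg Hg/yr.
τ = M / F = 5466 / 2422 = 2.256 yr.

2.26 yr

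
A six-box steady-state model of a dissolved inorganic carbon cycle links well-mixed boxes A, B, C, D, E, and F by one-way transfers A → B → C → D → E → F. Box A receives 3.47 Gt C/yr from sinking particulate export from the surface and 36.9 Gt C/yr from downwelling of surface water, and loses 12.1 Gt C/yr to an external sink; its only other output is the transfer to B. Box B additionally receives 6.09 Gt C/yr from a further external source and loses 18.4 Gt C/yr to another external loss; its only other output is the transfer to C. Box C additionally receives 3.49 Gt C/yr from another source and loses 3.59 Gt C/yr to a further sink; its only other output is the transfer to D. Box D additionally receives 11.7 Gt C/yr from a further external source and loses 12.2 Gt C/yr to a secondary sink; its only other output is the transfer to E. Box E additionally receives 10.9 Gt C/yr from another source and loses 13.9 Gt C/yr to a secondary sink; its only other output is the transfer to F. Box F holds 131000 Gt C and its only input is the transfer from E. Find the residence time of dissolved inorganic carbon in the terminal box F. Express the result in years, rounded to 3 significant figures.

10600 yr

Box A: F(A→B) = (3.47 + 36.9) − 12.1 = 28.270 Gt C/yr.
Box B: F(B→C) = (28.270 + 6.09) − 18.4 = 15.960 Gt C/yr.
Box C: F(C→D) = (15.960 + 3.49) − 3.59 = 15.860 Gt C/yr.
Box D: F(D→E) = (15.860 + 11.7) − 12.2 = 15.360 Gt C/yr.
Box E: F(E→F) = (15.360 + 10.9) − 13.9 = 12.360 Gt C/yr.
Box F throughput = its input = 12.360 Gt C/yr; τ = 131000 / 12.360 = 10600 yr.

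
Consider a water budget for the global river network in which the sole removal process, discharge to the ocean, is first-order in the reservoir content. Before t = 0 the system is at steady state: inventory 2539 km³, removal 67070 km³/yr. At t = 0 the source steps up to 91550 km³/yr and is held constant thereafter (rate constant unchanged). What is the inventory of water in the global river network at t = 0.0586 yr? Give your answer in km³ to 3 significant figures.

τ = M₀/F₀ = 2539/67070 = 0.03786 yr; rate constant k = 1/τ.
New steady state M_∞ = F₁/k = F₁·τ = 91550 × 0.03786 = 3465.7 km³.
M(t) = M_∞ + (M₀ − M_∞)·e^(−t/τ); t/τ = 0.0586/0.03786 = 1.548, so e^(−t/τ) = 0.2127.
M(t) = 3465.7 − 926.7 × 0.2127 = 3268.6 km³.

3270 km³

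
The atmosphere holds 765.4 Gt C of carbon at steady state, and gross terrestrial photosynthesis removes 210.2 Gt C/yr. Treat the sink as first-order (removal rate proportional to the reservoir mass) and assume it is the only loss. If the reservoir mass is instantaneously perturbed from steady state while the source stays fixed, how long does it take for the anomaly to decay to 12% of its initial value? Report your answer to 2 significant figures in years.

For a linear reservoir the anomaly decays as exp(−t/τ) with τ = M/F = 765.4/210.2 = 3.641 yr.
exp(−t/τ) = 0.12 ⇒ t = −τ ln(0.12) = 3.641 × 2.120 = 7.721 yr.

7.7 yr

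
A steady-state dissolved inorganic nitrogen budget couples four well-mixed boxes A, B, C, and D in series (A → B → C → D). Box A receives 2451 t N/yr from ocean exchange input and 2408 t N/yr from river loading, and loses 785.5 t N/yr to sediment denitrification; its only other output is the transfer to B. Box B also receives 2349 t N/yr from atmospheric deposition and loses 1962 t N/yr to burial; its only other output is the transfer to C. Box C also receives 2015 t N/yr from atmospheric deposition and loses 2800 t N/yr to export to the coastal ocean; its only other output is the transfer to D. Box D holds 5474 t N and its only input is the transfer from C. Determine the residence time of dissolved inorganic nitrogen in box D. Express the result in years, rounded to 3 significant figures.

1.49 yr

Box A: F(A→B) = (2451 + 2408) − 785.5 = 4073.5 t N/yr.
Box B: F(B→C) = (4073.5 + 2349) − 1962 = 4460.5 t N/yr.
Box C: F(C→D) = (4460.5 + 2015) − 2800 = 3675.5 t N/yr.
Box D throughput = its input = 3675.5 t N/yr; τ = 5474 / 3675.5 = 1.489 yr.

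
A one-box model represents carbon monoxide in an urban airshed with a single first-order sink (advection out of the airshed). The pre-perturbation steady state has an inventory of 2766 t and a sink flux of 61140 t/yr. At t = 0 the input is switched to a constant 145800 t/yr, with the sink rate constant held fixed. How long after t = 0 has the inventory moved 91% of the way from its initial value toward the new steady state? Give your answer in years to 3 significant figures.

0.109 yr

τ = M₀/F₀ = 2766/61140 = 0.04524 yr.
The remaining gap fraction is e^(−t/τ); 91% covered ⇒ e^(−t/τ) = 0.0900.
t = −τ ln(0.0900) = 0.04524 × 2.408 = 0.1089 yr.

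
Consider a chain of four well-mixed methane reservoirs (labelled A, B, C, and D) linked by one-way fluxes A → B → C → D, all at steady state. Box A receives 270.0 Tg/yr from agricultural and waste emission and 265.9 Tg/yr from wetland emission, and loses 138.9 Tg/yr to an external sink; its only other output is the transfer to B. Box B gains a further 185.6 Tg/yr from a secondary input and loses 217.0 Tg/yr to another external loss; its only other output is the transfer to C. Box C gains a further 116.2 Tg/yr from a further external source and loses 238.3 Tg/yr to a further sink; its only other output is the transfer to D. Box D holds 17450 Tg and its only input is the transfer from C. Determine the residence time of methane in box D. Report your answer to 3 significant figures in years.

Box A: F(A→B) = (270.0 + 265.9) − 138.9 = 397.00 Tg/yr.
Box B: F(B→C) = (397.00 + 185.6) − 217.0 = 365.60 Tg/yr.
Box C: F(C→D) = (365.60 + 116.2) − 238.3 = 243.50 Tg/yr.
Box D throughput = its input = 243.50 Tg/yr; τ = 17450 / 243.50 = 71.66 yr.

71.7 yr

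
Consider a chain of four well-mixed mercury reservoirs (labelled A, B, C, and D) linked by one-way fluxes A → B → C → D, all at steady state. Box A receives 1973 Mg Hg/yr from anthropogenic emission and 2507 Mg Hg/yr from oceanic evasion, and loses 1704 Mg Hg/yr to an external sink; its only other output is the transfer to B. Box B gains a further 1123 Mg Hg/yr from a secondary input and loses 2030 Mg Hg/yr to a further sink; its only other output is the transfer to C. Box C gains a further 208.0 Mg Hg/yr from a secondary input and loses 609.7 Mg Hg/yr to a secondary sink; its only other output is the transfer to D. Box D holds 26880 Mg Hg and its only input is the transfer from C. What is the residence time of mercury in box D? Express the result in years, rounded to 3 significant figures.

Box A: F(A→B) = (1973 + 2507) − 1704 = 2776.0 Mg Hg/yr.
Box B: F(B→C) = (2776.0 + 1123) − 2030 = 1869.0 Mg Hg/yr.
Box C: F(C→D) = (1869.0 + 208.0) − 609.7 = 1467.3 Mg Hg/yr.
Box D throughput = its input = 1467.3 Mg Hg/yr; τ = 26880 / 1467.3 = 18.32 yr.

18.3 yr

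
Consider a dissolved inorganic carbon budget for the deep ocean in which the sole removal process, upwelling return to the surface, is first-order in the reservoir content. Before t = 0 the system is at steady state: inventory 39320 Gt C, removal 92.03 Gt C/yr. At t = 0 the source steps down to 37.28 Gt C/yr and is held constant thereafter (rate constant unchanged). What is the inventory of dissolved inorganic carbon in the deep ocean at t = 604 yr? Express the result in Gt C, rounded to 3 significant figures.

21600 Gt C

τ = M₀/F₀ = 39320/92.03 = 427.3 yr; rate constant k = 1/τ.
New steady state M_∞ = F₁/k = F₁·τ = 37.28 × 427.3 = 15928 Gt C.
M(t) = M_∞ + (M₀ − M_∞)·e^(−t/τ); t/τ = 604/427.3 = 1.414, so e^(−t/τ) = 0.2432.
M(t) = 15928 + 23390 × 0.2432 = 21618 Gt C.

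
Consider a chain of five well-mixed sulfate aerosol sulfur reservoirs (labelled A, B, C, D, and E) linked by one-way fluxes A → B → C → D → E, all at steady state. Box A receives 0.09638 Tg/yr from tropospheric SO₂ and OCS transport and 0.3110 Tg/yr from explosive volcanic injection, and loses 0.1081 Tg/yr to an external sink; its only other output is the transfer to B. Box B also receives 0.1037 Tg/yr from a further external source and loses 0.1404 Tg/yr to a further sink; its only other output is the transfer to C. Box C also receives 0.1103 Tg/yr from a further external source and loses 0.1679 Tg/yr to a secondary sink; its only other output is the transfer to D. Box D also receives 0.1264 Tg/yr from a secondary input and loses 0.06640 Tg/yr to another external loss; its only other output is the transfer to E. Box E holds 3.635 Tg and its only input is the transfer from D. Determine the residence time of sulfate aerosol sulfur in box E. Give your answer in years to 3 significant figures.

Box A: F(A→B) = (0.09638 + 0.3110) − 0.1081 = 0.29928 Tg/yr.
Box B: F(B→C) = (0.29928 + 0.1037) − 0.1404 = 0.26258 Tg/yr.
Box C: F(C→D) = (0.26258 + 0.1103) − 0.1679 = 0.20498 Tg/yr.
Box D: F(D→E) = (0.20498 + 0.1264) − 0.06640 = 0.26498 Tg/yr.
Box E throughput = its input = 0.26498 Tg/yr; τ = 3.635 / 0.26498 = 13.72 yr.

13.7 yr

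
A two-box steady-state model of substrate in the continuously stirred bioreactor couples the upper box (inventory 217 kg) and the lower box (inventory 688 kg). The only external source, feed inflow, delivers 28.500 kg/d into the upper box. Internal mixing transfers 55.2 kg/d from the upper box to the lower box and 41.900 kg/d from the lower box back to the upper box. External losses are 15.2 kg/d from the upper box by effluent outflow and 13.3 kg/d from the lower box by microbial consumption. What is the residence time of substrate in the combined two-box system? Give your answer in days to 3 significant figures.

Treat the two boxes together as one reservoir: the mixing fluxes between them are internal recycling, so τ = ΣM / Σ(external losses).
M_total = 217 + 688 = 905.00 kg.
ΣF_external_out = 15.2 + 13.3 = 28.500 kg/d.
τ = M_total / ΣF_ext = 905.00 / 28.500 = 31.75 d.

31.8 d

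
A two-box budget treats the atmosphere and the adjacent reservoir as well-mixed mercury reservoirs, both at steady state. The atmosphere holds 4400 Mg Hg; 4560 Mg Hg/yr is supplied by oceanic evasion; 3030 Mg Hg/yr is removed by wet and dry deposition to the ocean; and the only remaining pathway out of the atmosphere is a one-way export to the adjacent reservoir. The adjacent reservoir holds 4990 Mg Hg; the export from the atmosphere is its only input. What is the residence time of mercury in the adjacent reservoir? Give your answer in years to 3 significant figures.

Balance the atmosphere: ΣF_in = 4560.0 Mg Hg/yr.
Export to the adjacent reservoir = ΣF_in − (3030) = 1530.0 Mg Hg/yr.
At steady state the output of the adjacent reservoir equals its input, 1530.0 Mg Hg/yr.
τ = M / F = 4990 / 1530.0 = 3.261 yr.

3.26 yr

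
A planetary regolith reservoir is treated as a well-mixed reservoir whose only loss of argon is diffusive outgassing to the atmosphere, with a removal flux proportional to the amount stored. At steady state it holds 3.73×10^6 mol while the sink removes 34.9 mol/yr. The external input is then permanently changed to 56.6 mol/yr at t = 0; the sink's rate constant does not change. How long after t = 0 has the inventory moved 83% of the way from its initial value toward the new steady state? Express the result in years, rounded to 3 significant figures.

τ = M₀/F₀ = 3.73×10^6/34.9 = 106900 yr.
The remaining gap fraction is e^(−t/τ); 83% covered ⇒ e^(−t/τ) = 0.170.
t = −τ ln(0.170) = 106900 × 1.772 = 189400 yr.

189000 yr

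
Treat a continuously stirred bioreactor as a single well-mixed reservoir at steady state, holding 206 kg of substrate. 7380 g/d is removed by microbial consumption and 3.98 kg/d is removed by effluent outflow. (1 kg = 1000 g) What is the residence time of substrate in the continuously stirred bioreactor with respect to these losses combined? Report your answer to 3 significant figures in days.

Convert the microbial consumption flux: 7380 g/d = 7.380 kg/d.
Total removal = 7.380 + 3.980 = 11.360 kg/d.
τ = M / ΣF_out = 206 / 11.360 = 18.13 d.

18.1 d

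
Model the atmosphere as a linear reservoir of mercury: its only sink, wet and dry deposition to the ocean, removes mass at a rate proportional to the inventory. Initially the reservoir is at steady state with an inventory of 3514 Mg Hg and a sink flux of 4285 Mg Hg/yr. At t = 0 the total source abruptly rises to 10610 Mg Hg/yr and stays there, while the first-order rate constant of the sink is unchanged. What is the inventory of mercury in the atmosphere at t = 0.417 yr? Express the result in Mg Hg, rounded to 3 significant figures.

5580 Mg Hg

τ = M₀/F₀ = 3514/4285 = 0.8201 yr; rate constant k = 1/τ.
New steady state M_∞ = F₁/k = F₁·τ = 10610 × 0.8201 = 8700.9 Mg Hg.
M(t) = M_∞ + (M₀ − M_∞)·e^(−t/τ); t/τ = 0.417/0.8201 = 0.5085, so e^(−t/τ) = 0.6014.
M(t) = 8700.9 − 5187 × 0.6014 = 5581.5 Mg Hg.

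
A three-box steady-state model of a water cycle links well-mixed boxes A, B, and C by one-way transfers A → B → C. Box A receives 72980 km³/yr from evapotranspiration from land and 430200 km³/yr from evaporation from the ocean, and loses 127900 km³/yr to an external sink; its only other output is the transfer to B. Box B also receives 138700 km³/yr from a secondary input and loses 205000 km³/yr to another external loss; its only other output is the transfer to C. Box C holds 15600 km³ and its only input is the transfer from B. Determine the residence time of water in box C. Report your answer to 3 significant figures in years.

0.0505 yr

Box A: F(A→B) = (72980 + 430200) − 127900 = 375280 km³/yr.
Box B: F(B→C) = (375280 + 138700) − 205000 = 308980 km³/yr.
Box C throughput = its input = 308980 km³/yr; τ = 15600 / 308980 = 0.05049 yr.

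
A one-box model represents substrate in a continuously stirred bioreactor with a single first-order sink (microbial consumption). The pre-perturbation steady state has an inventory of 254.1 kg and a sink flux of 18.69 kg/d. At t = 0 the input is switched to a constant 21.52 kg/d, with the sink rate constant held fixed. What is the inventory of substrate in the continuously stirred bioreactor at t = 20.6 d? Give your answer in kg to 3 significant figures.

τ = M₀/F₀ = 254.1/18.69 = 13.60 d; rate constant k = 1/τ.
New steady state M_∞ = F₁/k = F₁·τ = 21.52 × 13.60 = 292.58 kg.
M(t) = M_∞ + (M₀ − M_∞)·e^(−t/τ); t/τ = 20.6/13.60 = 1.515, so e^(−t/τ) = 0.2198.
M(t) = 292.58 − 38.48 × 0.2198 = 284.12 kg.

284 kg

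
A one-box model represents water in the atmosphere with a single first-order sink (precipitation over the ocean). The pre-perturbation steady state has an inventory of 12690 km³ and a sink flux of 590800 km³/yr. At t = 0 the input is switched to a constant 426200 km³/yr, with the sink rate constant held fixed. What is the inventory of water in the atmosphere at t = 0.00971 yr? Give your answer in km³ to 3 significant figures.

The sink rate constant is k = F₀/M₀ = 590800/12690 = 46.56 yr⁻¹.
Solving dM/dt = F₁ − kM with M(0) = M₀ gives M(t) = F₁/k + (M₀ − F₁/k)·e^(−kt).
F₁/k = 426200/46.56 = 9154.5 km³; kt = 46.56 × 0.00971 = 0.4521, e^(−kt) = 0.6363.
M(0.00971) = 9154.5 + (12690 − 9154.5) × 0.6363 = 9154.5 + 2250 = 11404 km³.

11400 km³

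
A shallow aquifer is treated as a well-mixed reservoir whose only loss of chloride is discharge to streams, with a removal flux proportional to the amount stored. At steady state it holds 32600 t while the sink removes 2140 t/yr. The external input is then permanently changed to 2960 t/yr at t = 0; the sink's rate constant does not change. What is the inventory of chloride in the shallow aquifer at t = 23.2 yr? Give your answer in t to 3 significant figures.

42400 t

τ = M₀/F₀ = 32600/2140 = 15.23 yr; rate constant k = 1/τ.
New steady state M_∞ = F₁/k = F₁·τ = 2960 × 15.23 = 45092 t.
M(t) = M_∞ + (M₀ − M_∞)·e^(−t/τ); t/τ = 23.2/15.23 = 1.523, so e^(−t/τ) = 0.2181.
M(t) = 45092 − 12490 × 0.2181 = 42368 t.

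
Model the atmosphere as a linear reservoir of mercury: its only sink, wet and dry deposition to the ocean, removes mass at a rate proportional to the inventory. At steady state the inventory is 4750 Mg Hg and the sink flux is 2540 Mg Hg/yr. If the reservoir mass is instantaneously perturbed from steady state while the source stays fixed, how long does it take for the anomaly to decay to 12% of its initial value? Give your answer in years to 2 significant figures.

For a linear reservoir the anomaly decays as exp(−t/τ) with τ = M/F = 4750/2540 = 1.870 yr.
exp(−t/τ) = 0.12 ⇒ t = −τ ln(0.12) = 1.870 × 2.120 = 3.965 yr.

4.0 yr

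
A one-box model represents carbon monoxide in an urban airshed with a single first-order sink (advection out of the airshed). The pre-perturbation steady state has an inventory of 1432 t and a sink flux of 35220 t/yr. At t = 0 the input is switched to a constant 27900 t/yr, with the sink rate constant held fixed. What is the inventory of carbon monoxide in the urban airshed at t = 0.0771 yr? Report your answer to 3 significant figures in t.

1180 t

τ = M₀/F₀ = 1432/35220 = 0.04066 yr; rate constant k = 1/τ.
New steady state M_∞ = F₁/k = F₁·τ = 27900 × 0.04066 = 1134.4 t.
M(t) = M_∞ + (M₀ − M_∞)·e^(−t/τ); t/τ = 0.0771/0.04066 = 1.896, so e^(−t/τ) = 0.1501.
M(t) = 1134.4 + 297.6 × 0.1501 = 1179.1 t.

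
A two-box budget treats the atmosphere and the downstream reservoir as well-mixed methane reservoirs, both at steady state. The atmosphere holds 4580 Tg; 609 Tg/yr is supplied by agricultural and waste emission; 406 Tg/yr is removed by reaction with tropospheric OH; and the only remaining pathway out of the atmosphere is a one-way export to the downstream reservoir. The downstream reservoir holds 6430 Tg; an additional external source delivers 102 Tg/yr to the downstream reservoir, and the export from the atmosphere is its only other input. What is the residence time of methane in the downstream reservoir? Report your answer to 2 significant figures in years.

21 yr

Balance the atmosphere: ΣF_in = 609.00 Tg/yr.
Export to the downstream reservoir = ΣF_in − (406) = 203.00 Tg/yr.
Total input to the downstream reservoir = 203.00 + 102 = 305.00 Tg/yr; at steady state this equals its total output.
τ = M / F = 6430 / 305.00 = 21.08 yr.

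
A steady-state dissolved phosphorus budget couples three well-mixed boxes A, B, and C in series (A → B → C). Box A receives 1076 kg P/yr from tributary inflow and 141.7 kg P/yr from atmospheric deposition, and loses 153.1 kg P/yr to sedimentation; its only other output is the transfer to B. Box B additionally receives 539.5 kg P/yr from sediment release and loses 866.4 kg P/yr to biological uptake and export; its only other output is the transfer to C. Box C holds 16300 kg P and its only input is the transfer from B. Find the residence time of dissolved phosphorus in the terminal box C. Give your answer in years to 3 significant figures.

Box A: F(A→B) = (1076 + 141.7) − 153.1 = 1064.6 kg P/yr.
Box B: F(B→C) = (1064.6 + 539.5) − 866.4 = 737.70 kg P/yr.
Box C throughput = its input = 737.70 kg P/yr; τ = 16300 / 737.70 = 22.10 yr.

22.1 yr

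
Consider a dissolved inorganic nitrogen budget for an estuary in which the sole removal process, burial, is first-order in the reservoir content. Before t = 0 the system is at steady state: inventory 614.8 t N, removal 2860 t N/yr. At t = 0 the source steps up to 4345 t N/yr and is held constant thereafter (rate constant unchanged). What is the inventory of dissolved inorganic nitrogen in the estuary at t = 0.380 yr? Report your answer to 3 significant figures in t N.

τ = M₀/F₀ = 614.8/2860 = 0.2150 yr; rate constant k = 1/τ.
New steady state M_∞ = F₁/k = F₁·τ = 4345 × 0.2150 = 934.02 t N.
M(t) = M_∞ + (M₀ − M_∞)·e^(−t/τ); t/τ = 0.380/0.2150 = 1.768, so e^(−t/τ) = 0.1707.
M(t) = 934.02 − 319.2 × 0.1707 = 879.53 t N.

880 t N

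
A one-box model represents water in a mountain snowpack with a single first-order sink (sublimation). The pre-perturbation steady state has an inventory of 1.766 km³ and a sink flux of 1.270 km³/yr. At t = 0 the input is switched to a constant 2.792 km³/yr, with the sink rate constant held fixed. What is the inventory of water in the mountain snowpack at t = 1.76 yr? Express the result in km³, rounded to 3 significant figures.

Residence time τ = M₀/F₀ = 1.391 yr. The eventual steady state is M_∞ = M₀·(F₁/F₀) = 1.766 × 2.792/1.270 = 3.8824 km³.
The anomaly ΔM(t) = M(t) − M_∞ decays as ΔM₀·e^(−t/τ) with ΔM₀ = 1.766 − 3.8824 = −2.116 km³.
At t = 1.76 yr, e^(−t/τ) = e^(−1.266) = 0.2820, so ΔM = −0.5969 km³ and M = 3.8824 − 0.5969 = 3.2855 km³.

3.29 km³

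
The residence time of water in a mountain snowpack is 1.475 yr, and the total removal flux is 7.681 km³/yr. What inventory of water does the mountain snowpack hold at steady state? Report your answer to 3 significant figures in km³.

τ = M/F ⇒ M = τ × F = 1.475 × 7.681 = 11.33 km³.

11.3 km³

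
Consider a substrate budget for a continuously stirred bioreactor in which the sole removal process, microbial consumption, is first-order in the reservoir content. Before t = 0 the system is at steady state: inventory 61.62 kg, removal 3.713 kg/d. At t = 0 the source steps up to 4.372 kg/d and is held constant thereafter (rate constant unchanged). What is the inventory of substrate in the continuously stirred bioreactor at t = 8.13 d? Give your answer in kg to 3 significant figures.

65.9 kg

Residence time τ = M₀/F₀ = 16.60 d. The eventual steady state is M_∞ = M₀·(F₁/F₀) = 61.62 × 4.372/3.713 = 72.557 kg.
The anomaly ΔM(t) = M(t) − M_∞ decays as ΔM₀·e^(−t/τ) with ΔM₀ = 61.62 − 72.557 = −10.94 kg.
At t = 8.13 d, e^(−t/τ) = e^(−0.4899) = 0.6127, so ΔM = −6.701 kg and M = 72.557 − 6.701 = 65.856 kg.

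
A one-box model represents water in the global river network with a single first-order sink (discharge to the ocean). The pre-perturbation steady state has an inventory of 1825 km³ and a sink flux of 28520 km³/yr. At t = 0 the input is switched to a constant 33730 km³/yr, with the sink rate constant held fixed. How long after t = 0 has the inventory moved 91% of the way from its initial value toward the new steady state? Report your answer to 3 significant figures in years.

τ = M₀/F₀ = 1825/28520 = 0.06399 yr.
The remaining gap fraction is e^(−t/τ); 91% covered ⇒ e^(−t/τ) = 0.0900.
t = −τ ln(0.0900) = 0.06399 × 2.408 = 0.1541 yr.

0.154 yr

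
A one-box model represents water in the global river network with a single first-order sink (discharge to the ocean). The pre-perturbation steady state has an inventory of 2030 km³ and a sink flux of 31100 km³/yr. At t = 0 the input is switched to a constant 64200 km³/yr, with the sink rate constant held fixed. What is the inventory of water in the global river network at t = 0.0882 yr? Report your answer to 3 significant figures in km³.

τ = M₀/F₀ = 2030/31100 = 0.06527 yr; rate constant k = 1/τ.
New steady state M_∞ = F₁/k = F₁·τ = 64200 × 0.06527 = 4190.5 km³.
M(t) = M_∞ + (M₀ − M_∞)·e^(−t/τ); t/τ = 0.0882/0.06527 = 1.351, so e^(−t/τ) = 0.2589.
M(t) = 4190.5 − 2161 × 0.2589 = 3631.1 km³.

3630 km³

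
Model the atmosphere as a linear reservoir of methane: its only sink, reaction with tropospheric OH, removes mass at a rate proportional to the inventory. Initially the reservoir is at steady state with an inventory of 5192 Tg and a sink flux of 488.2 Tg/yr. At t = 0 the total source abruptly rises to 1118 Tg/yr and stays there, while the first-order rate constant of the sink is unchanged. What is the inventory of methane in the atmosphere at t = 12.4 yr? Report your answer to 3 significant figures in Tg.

Residence time τ = M₀/F₀ = 10.63 yr. The eventual steady state is M_∞ = M₀·(F₁/F₀) = 5192 × 1118/488.2 = 11890 Tg.
The anomaly ΔM(t) = M(t) − M_∞ decays as ΔM₀·e^(−t/τ) with ΔM₀ = 5192 − 11890 = −6698 Tg.
At t = 12.4 yr, e^(−t/τ) = e^(−1.166) = 0.3116, so ΔM = −2087 Tg and M = 11890 − 2087 = 9802.7 Tg.

9800 Tg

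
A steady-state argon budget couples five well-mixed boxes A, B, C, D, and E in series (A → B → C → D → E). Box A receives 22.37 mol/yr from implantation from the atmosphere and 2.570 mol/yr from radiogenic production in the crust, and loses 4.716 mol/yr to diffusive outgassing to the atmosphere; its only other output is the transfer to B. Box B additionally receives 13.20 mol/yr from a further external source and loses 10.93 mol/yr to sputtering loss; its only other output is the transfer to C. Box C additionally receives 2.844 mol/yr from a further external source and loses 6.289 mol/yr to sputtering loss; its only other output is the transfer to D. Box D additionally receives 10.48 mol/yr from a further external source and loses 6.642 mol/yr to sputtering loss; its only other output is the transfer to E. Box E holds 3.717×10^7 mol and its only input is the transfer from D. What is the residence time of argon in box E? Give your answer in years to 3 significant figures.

1.62×10^6 yr

Box A: F(A→B) = (22.37 + 2.570) − 4.716 = 20.224 mol/yr.
Box B: F(B→C) = (20.224 + 13.20) − 10.93 = 22.494 mol/yr.
Box C: F(C→D) = (22.494 + 2.844) − 6.289 = 19.049 mol/yr.
Box D: F(D→E) = (19.049 + 10.48) − 6.642 = 22.887 mol/yr.
Box E throughput = its input = 22.887 mol/yr; τ = 3.717×10^7 / 22.887 = 1.624×10^6 yr.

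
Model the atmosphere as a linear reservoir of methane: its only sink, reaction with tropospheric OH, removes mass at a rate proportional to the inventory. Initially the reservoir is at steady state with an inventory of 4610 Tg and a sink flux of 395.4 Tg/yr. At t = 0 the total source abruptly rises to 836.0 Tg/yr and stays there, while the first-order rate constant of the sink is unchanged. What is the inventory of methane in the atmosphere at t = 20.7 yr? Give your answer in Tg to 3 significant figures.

8880 Tg

Residence time τ = M₀/F₀ = 11.66 yr. The eventual steady state is M_∞ = M₀·(F₁/F₀) = 4610 × 836.0/395.4 = 9747.0 Tg.
The anomaly ΔM(t) = M(t) − M_∞ decays as ΔM₀·e^(−t/τ) with ΔM₀ = 4610 − 9747.0 = −5137 Tg.
At t = 20.7 yr, e^(−t/τ) = e^(−1.775) = 0.1694, so ΔM = −870.3 Tg and M = 9747.0 − 870.3 = 8876.7 Tg.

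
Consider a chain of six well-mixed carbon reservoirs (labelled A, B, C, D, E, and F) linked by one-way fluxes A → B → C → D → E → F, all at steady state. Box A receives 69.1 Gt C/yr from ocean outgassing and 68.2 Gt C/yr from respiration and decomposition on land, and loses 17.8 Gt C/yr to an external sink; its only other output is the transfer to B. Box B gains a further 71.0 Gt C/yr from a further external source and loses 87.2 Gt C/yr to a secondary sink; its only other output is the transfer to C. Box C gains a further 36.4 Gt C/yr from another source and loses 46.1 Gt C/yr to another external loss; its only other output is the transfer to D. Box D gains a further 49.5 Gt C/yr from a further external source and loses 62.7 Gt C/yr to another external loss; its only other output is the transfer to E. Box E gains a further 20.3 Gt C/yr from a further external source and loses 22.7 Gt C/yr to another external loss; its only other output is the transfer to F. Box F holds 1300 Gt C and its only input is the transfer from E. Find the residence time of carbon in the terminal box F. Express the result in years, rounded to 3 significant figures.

16.7 yr

Box A: F(A→B) = (69.1 + 68.2) − 17.8 = 119.50 Gt C/yr.
Box B: F(B→C) = (119.50 + 71.0) − 87.2 = 103.30 Gt C/yr.
Box C: F(C→D) = (103.30 + 36.4) − 46.1 = 93.600 Gt C/yr.
Box D: F(D→E) = (93.600 + 49.5) − 62.7 = 80.400 Gt C/yr.
Box E: F(E→F) = (80.400 + 20.3) − 22.7 = 78.000 Gt C/yr.
Box F throughput = its input = 78.000 Gt C/yr; τ = 1300 / 78.000 = 16.67 yr.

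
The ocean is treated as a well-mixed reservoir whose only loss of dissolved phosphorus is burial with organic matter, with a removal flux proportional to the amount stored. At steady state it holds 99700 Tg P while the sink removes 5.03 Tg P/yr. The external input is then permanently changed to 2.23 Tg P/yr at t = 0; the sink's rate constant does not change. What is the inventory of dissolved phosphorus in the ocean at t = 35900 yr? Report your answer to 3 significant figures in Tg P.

The sink rate constant is k = F₀/M₀ = 5.03/99700 = 5.045×10^-5 yr⁻¹.
Solving dM/dt = F₁ − kM with M(0) = M₀ gives M(t) = F₁/k + (M₀ − F₁/k)·e^(−kt).
F₁/k = 2.23/5.045×10^-5 = 44201 Tg P; kt = 5.045×10^-5 × 35900 = 1.811, e^(−kt) = 0.1635.
M(35900) = 44201 + (99700 − 44201) × 0.1635 = 44201 + 9072 = 53273 Tg P.

53300 Tg P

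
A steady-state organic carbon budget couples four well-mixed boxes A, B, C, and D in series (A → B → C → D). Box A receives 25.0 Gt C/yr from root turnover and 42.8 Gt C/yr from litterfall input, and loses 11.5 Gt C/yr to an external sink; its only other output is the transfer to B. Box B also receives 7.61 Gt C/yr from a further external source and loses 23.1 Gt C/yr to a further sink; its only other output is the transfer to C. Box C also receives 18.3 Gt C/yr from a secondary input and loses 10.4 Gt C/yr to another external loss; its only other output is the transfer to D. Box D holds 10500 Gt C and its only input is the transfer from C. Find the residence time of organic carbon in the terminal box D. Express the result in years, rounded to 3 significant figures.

216 yr

Box A: F(A→B) = (25.0 + 42.8) − 11.5 = 56.300 Gt C/yr.
Box B: F(B→C) = (56.300 + 7.61) − 23.1 = 40.810 Gt C/yr.
Box C: F(C→D) = (40.810 + 18.3) − 10.4 = 48.710 Gt C/yr.
Box D throughput = its input = 48.710 Gt C/yr; τ = 10500 / 48.710 = 215.6 yr.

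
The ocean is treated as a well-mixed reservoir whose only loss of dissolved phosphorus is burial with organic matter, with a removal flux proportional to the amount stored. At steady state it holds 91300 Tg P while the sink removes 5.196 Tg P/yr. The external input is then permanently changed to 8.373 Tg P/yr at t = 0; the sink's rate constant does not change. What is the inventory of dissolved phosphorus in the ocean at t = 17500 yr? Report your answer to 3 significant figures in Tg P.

The sink rate constant is k = F₀/M₀ = 5.196/91300 = 5.691×10^-5 yr⁻¹.
Solving dM/dt = F₁ − kM with M(0) = M₀ gives M(t) = F₁/k + (M₀ − F₁/k)·e^(−kt).
F₁/k = 8.373/5.691×10^-5 = 147120 Tg P; kt = 5.691×10^-5 × 17500 = 0.9959, e^(−kt) = 0.3694.
M(17500) = 147120 + (91300 − 147120) × 0.3694 = 147120 − 20620 = 126500 Tg P.

127000 Tg P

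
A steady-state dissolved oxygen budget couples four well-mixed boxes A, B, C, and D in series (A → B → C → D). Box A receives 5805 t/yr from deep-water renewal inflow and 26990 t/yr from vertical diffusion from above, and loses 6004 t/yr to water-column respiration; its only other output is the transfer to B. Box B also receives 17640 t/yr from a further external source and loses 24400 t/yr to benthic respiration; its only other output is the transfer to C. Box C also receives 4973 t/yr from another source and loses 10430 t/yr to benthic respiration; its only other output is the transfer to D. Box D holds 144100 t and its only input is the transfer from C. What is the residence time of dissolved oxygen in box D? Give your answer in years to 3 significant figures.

Box A: F(A→B) = (5805 + 26990) − 6004 = 26791 t/yr.
Box B: F(B→C) = (26791 + 17640) − 24400 = 20031 t/yr.
Box C: F(C→D) = (20031 + 4973) − 10430 = 14574 t/yr.
Box D throughput = its input = 14574 t/yr; τ = 144100 / 14574 = 9.887 yr.

9.89 yr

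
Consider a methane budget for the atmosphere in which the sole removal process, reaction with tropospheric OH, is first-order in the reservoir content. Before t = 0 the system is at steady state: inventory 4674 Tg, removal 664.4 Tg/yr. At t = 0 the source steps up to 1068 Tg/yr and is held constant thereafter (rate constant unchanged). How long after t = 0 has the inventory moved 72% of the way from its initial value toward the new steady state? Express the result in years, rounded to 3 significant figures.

τ = M₀/F₀ = 4674/664.4 = 7.035 yr.
The remaining gap fraction is e^(−t/τ); 72% covered ⇒ e^(−t/τ) = 0.280.
t = −τ ln(0.280) = 7.035 × 1.273 = 8.955 yr.

8.96 yr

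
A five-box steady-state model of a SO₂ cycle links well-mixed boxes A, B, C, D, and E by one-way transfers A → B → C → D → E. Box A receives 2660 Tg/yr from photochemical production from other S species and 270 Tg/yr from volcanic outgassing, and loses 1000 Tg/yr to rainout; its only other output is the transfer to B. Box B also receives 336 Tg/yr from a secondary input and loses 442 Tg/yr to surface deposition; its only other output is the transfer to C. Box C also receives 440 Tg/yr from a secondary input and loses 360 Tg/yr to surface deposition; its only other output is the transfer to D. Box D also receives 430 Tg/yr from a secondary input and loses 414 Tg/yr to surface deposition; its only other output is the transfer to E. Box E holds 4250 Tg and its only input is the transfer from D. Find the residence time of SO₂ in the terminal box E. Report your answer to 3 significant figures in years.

2.21 yr

Box A: F(A→B) = (2660 + 270) − 1000 = 1930.0 Tg/yr.
Box B: F(B→C) = (1930.0 + 336) − 442 = 1824.0 Tg/yr.
Box C: F(C→D) = (1824.0 + 440) − 360 = 1904.0 Tg/yr.
Box D: F(D→E) = (1904.0 + 430) − 414 = 1920.0 Tg/yr.
Box E throughput = its input = 1920.0 Tg/yr; τ = 4250 / 1920.0 = 2.214 yr.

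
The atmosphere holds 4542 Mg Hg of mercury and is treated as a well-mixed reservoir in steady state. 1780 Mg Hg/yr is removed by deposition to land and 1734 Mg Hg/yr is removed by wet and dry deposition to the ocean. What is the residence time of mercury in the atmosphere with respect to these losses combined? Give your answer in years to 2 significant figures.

1.3 yr

Total removal = 1780 + 1734 = 3514.0 Mg Hg/yr.
τ = M / ΣF_out = 4542 / 3514.0 = 1.293 yr.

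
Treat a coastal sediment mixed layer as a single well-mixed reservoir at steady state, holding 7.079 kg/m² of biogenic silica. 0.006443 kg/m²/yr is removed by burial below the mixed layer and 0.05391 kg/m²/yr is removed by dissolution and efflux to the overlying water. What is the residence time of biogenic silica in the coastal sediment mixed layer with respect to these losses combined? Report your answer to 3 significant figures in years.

Total removal = 0.006443 + 0.05391 = 0.060353 kg/m²/yr.
τ = M / ΣF_out = 7.079 / 0.060353 = 117.3 yr.

117 yr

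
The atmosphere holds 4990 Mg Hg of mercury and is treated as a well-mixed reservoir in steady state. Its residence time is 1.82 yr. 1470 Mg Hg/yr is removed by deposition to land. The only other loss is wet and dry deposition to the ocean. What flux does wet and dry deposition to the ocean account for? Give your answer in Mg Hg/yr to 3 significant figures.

Total removal F = M/τ = 4990 / 1.82 = 2742 Mg Hg/yr.
Wet and dry deposition to the ocean = F − (1470) = 2742 − 1470 = 1272 Mg Hg/yr.

1270 Mg Hg/yr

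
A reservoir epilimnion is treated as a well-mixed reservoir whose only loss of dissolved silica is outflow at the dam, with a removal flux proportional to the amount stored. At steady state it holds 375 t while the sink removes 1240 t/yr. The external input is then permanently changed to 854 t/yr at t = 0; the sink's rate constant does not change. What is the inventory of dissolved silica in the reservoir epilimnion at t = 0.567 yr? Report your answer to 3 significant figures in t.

τ = M₀/F₀ = 375/1240 = 0.3024 yr; rate constant k = 1/τ.
New steady state M_∞ = F₁/k = F₁·τ = 854 × 0.3024 = 258.27 t.
M(t) = M_∞ + (M₀ − M_∞)·e^(−t/τ); t/τ = 0.567/0.3024 = 1.875, so e^(−t/τ) = 0.1534.
M(t) = 258.27 + 116.7 × 0.1534 = 276.17 t.

276 t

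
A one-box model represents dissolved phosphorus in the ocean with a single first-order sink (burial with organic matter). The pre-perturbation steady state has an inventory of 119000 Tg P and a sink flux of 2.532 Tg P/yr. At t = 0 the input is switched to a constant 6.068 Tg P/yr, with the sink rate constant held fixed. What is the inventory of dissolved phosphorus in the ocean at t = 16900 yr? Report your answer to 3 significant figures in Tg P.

169000 Tg P

The sink rate constant is k = F₀/M₀ = 2.532/119000 = 2.128×10^-5 yr⁻¹.
Solving dM/dt = F₁ − kM with M(0) = M₀ gives M(t) = F₁/k + (M₀ − F₁/k)·e^(−kt).
F₁/k = 6.068/2.128×10^-5 = 285190 Tg P; kt = 2.128×10^-5 × 16900 = 0.3596, e^(−kt) = 0.6980.
M(16900) = 285190 + (119000 − 285190) × 0.6980 = 285190 − 116000 = 169190 Tg P.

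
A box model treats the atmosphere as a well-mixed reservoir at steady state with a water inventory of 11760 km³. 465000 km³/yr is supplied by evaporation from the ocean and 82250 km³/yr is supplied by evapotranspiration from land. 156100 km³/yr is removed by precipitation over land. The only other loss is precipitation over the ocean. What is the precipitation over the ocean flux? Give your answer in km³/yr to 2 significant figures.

At steady state ΣF_in = ΣF_out.
ΣF_in = 465000 + 82250 = 547250 km³/yr.
Precipitation over the ocean flux = ΣF_in − (156100) = 547250 − 156100 = 391200 km³/yr.

390000 km³/yr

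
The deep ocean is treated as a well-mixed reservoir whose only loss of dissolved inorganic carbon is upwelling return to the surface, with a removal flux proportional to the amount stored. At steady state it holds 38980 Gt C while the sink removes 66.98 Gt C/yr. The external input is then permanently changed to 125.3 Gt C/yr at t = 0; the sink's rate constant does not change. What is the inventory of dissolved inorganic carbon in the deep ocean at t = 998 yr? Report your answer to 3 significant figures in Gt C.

τ = M₀/F₀ = 38980/66.98 = 582.0 yr; rate constant k = 1/τ.
New steady state M_∞ = F₁/k = F₁·τ = 125.3 × 582.0 = 72920 Gt C.
M(t) = M_∞ + (M₀ − M_∞)·e^(−t/τ); t/τ = 998/582.0 = 1.715, so e^(−t/τ) = 0.1800.
M(t) = 72920 − 33940 × 0.1800 = 66811 Gt C.

66800 Gt C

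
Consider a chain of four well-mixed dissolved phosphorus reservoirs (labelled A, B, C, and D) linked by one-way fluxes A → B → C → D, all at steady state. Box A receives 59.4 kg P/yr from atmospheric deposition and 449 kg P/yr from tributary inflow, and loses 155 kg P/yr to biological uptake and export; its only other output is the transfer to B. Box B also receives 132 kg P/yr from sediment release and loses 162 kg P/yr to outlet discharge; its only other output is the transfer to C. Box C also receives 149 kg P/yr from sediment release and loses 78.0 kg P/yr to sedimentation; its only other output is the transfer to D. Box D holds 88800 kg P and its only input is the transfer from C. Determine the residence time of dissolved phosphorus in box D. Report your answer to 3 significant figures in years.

Box A: F(A→B) = (59.4 + 449) − 155 = 353.40 kg P/yr.
Box B: F(B→C) = (353.40 + 132) − 162 = 323.40 kg P/yr.
Box C: F(C→D) = (323.40 + 149) − 78.0 = 394.40 kg P/yr.
Box D throughput = its input = 394.40 kg P/yr; τ = 88800 / 394.40 = 225.2 yr.

225 yr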